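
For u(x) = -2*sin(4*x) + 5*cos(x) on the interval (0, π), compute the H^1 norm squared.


||u||_{H^1(0,π)}^2 = -64/3 + 59*π

u'(x) = -5*sin(x) - 8*cos(4*x).
Expand u² and (u')² and integrate term by term on (0, π), using: for integers n ≥ 1, ∫_0^π sin²(nx) dx = ∫_0^π cos²(nx) dx = π/2; for n ≠ n', ∫_0^π sin(nx)sin(n'x) dx = ∫_0^π cos(nx)cos(n'x) dx = 0; and by product-to-sum, ∫_0^π sin(nx)cos(n'x) dx = ½∫_0^π [sin((n+n')x) + sin((n−n')x)] dx, which is 0 when n+n' is even and 2n/(n²−n'²) when n+n' is odd (it need not vanish on (0, π)).
  u² squared terms: (-2)²·∫sin(4x)² dx = 4·π/2 = 2*π;  (5)²·∫cos(x)² dx = 25·π/2 = 25*π/2.
  u² cross terms: 2·(-2)·(5)·∫sin(4x)·cos(x) dx = -20·(8/15) = -32/3.
  So ∫_0^π u² dx = 2*π + 25*π/2 − 32/3 = -32/3 + 29*π/2.
  (u')² squared terms: (-8)²·∫cos(4x)² dx = 64·π/2 = 32*π;  (-5)²·∫sin(x)² dx = 25·π/2 = 25*π/2.
  (u')² cross terms: 2·(-8)·(-5)·∫cos(4x)·sin(x) dx = 80·(-2/15) = -32/3.
  So ∫_0^π (u')² dx = 32*π + 25*π/2 − 32/3 = -32/3 + 89*π/2.
||u||_{H^1}^2 = (-32/3 + 29*π/2) + (-32/3 + 89*π/2) = -64/3 + 59*π.


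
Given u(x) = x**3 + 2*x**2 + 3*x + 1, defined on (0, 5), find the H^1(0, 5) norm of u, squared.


||u||_{H^1}^2 = 584825/14

The H^1 norm (squared) on an interval (0, L) is
  ||u||_{H^1}^2 = ∫_0^L u(x)^2 dx + ∫_0^L u'(x)^2 dx.
Compute u'(x) = 3*x**2 + 4*x + 3.
Then u(x)^2 = x**6 + 4*x**5 + 10*x**4 + 14*x**3 + 13*x**2 + 6*x + 1 and u'(x)^2 = 9*x**4 + 24*x**3 + 34*x**2 + 24*x + 9.
Integrate each monomial from 0 to 5 using ∫_0^5 c·x^n dx = c·5^(n+1)/(n+1):
  ∫_0^5 u(x)^2 dx = ∫_0^5 (x^6 + 4*x^5 + 10*x^4 + 14*x^3 + 13*x^2 + 6*x + 1) dx. Term by term:
    ∫_0^5 x^6 dx = 78125/7;  ∫_0^5 4*x^5 dx = 31250/3;  ∫_0^5 10*x^4 dx = 6250;
    ∫_0^5 14*x^3 dx = 4375/2;  ∫_0^5 13*x^2 dx = 1625/3;  ∫_0^5 6*x dx = 75;
    ∫_0^5 1 dx = 5.
  Sum: 78125/7 + 31250/3 + 6250 + 4375/2 + 1625/3 + 75 + 5 = 1286735/42.
  ∫_0^5 u'(x)^2 dx = ∫_0^5 (9*x^4 + 24*x^3 + 34*x^2 + 24*x + 9) dx. Term by term:
    ∫_0^5 9*x^4 dx = 5625;  ∫_0^5 24*x^3 dx = 3750;  ∫_0^5 34*x^2 dx = 4250/3;
    ∫_0^5 24*x dx = 300;  ∫_0^5 9 dx = 45.
  Sum: 5625 + 3750 + 4250/3 + 300 + 45 = 33410/3.
Adding: ||u||_{H^1}^2 = 1286735/42 + 33410/3 = 584825/14.


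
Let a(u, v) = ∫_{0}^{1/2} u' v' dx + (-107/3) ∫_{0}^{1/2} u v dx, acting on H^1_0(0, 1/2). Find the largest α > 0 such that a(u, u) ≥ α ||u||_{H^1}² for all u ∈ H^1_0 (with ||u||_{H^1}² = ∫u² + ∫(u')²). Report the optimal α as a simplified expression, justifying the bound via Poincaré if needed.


α = (-107 + 12*π^2)/(3*(1 + 4*π^2))

Coercivity of a(·,·) on H^1_0(0, 1/2) means a(u, u) ≥ α ||u||_{H^1}² for every u ∈ H^1_0.
The interval has length L = 1/2, and Poincaré/coercivity depend only on L. Here a(u, u) = ∫(u')² + (-107/3)·∫u².
Here c = -107/3 < 0 with |c| < (π/L)² = 4*π^2, so coercivity still holds. The condition a(u,u) ≥ α||u||_{H^1}² reads (1−α)∫(u')² ≥ (α−c)∫u². Any admissible α is ≤ 1 (rapidly oscillating u have ∫u²/∫(u')² → 0), and α = 1 would force 0 ≥ (1−c)∫u², impossible since c < 1; so 1−α > 0. By the sharp Poincaré inequality on H^1_0 of an interval of length L, ∫(u')² ≥ (π/L)²∫u² with equality for the first sine mode sin(π(x−x₀)/L) (x₀ the left endpoint), so the inequality holds for all u iff (1−α)(π/L)² ≥ α − c, i.e. α ≤ ((π/L)² + c)/((π/L)² + 1) = (1 + c(L/π)²)/(1 + (L/π)²). (Direct route, valid since c ≤ 0: Poincaré gives c∫u² ≥ c(L/π)²∫(u')², so a(u,u) ≥ (1 + c(L/π)²)∫(u')², while ||u||_{H^1}² ≤ (1 + (L/π)²)∫(u')²; dividing yields the same α.) With (π/L)² = 4*π^2 and c = -107/3, the largest admissible constant is α = ((π/L)² + c)/((π/L)² + 1).
Simplifying, α = (-107 + 12*π^2)/(3*(1 + 4*π^2)).


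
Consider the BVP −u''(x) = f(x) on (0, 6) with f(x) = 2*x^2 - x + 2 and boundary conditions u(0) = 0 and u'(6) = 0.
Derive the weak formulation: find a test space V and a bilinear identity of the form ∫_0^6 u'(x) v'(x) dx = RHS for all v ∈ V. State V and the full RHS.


V = {v ∈ H^1(0, 6) : v(0) = 0} (test functions vanish at x = 0 where u is specified); weak form: ∫_0^6 u'v' dx = ∫_0^6 (2*x^2 - x + 2) v dx for all v ∈ V.

Multiply both sides by a test function v and integrate from 0 to 6:
  ∫_0^6 −u''(x) v(x) dx = ∫_0^6 f(x) v(x) dx.
Integrate the LHS by parts once:
  ∫_0^6 −u'' v dx = −[u'(x) v(x)]_0^6 + ∫_0^6 u'(x) v'(x) dx.
Thus ∫_0^6 u'(x) v'(x) dx = ∫_0^6 f(x) v(x) dx + [u'(x) v(x)]_0^6.
Choose V so that boundary terms are either known or forced to vanish.
Mixed BC: u(0) = 0 (Dirichlet) and u'(6) = 0 (Neumann). Define V = {v ∈ H^1(0, 6) : v(0) = 0}. Then [u' v]_0^6 = u'(6)·v(6) − u'(0)·0 = 0.
Weak formulation: find u (satisfying any essential BC) such that ∫_0^6 u'(x) v'(x) dx = ∫_0^6 f v dx for all v ∈ V (Dirichlet at 0 absorbed into V; the Neumann datum at x = 6 is zero, so no boundary term remains).
Substituting f(x) = 2*x^2 - x + 2, the right-hand side is ∫_0^6 (2*x^2 - x + 2) v dx.


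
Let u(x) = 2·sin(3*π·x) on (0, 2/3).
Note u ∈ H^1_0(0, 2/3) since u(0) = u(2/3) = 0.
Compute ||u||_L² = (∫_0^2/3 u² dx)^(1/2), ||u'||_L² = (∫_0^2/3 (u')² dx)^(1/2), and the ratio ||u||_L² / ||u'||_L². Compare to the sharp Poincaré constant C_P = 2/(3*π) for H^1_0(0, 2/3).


||u||_L² / ||u'||_L² = 1/(3*π) < C_P = 2/(3*π).

u(x) = 2·sin(3*π·x), so u'(x) = 6*π*cos(3*π*x).
Writing u(x) = A·sin(kπx/L) with A = 2 and k = 2, use ∫_0^L sin²(kπx/L) dx = L/2 and ∫_0^L cos²(kπx/L) dx = L/2.
u² = 4·sin²(3*π·x) and (u')² = 36*π^2·cos²(3*π·x), and each of sin², cos² integrates to L/2 = 1/3 over (0, 2/3).
∫_0^2/3 u² dx = 4/3, so ||u||_L² = 2*sqrt(3)/3.
∫_0^2/3 (u')² dx = 12*π^2, so ||u'||_L² = 2*sqrt(3)*π.
Ratio ||u||_L² / ||u'||_L² = 1/(3*π).
Sharp Poincaré constant on H^1_0(0, 2/3) is C_P = L/π = 2/(3*π), achieved by sin(3*π/2·x).
This is the k = 2 harmonic; the ratio L/(kπ) is strictly less than C_P = L/π, consistent with the sharp inequality ||u||_L² ≤ C_P ||u'||_L².


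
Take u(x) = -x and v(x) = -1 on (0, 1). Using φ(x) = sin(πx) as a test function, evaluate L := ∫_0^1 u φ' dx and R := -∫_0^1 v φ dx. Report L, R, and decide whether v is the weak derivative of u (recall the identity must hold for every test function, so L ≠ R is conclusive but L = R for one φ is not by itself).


LHS = 2/π, RHS = 2/π. Yes, v = u' weakly.

u(x) = -x, classical derivative u'(x) = -1.
φ(x) = sin(πx), so φ'(x) = π*cos(π*x).
Note φ(0) = φ(1) = 0, so the boundary term u·φ vanishes.
LHS = ∫_0^1 u(x) φ'(x) dx = ∫_0^1 (-π*x*cos(π*x)) dx. Term by term:
  ∫_0^1 -π*x*cos(π*x) dx = 2/π.
So LHS = 2/π.
∫_0^1 v(x) φ(x) dx = ∫_0^1 (-sin(π*x)) dx. Term by term:
  ∫_0^1 -sin(π*x) dx = -2/π.
So RHS = -∫_0^1 v(x) φ(x) dx = 2/π.
LHS = RHS, so the identity holds for this test φ.
Moreover u is smooth here and v(x) = u'(x) = -1 pointwise, so the identity holds for every test function. Hence v is the weak derivative of u.


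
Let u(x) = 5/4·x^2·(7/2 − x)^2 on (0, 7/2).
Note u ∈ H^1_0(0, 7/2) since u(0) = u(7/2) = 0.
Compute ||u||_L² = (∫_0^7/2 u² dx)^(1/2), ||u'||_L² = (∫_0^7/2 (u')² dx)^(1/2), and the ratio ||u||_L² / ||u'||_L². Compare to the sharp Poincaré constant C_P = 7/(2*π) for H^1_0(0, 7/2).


||u||_L² / ||u'||_L² = 7*sqrt(3)/12 < C_P = 7/(2*π).

u(x) = 5/4·x^2·(7/2 − x)^2, so u'(x) = 5*x*(2*x - 7)*(4*x - 7)/8.
u(x) = 5/4·x^2·(7/2 − x)^2 vanishes at x = 0 and x = 7/2, so u ∈ H^1_0(0, 7/2). Differentiate via the product rule and integrate the resulting polynomials term by term.
  ∫_0^7/2 u² dx = ∫_0^7/2 (25*x^8/16 - 175*x^7/8 + 3675*x^6/32 - 8575*x^5/32 + 60025*x^4/256) dx. Term by term:
    ∫_0^7/2 25*x^8/16 dx = 1008840175/73728;  ∫_0^7/2 -175*x^7/8 dx = -1008840175/16384;  ∫_0^7/2 3675*x^6/32 dx = 432360075/4096;
    ∫_0^7/2 -8575*x^5/32 dx = -1008840175/12288;  ∫_0^7/2 60025*x^4/256 dx = 201768035/8192.
  Sum: 1008840175/73728 − 1008840175/16384 + 432360075/4096 − 1008840175/12288 + 201768035/8192 = 28824005/147456.
  ∫_0^7/2 (u')² dx = ∫_0^7/2 (25*x^6 - 525*x^5/2 + 15925*x^4/16 - 25725*x^3/16 + 60025*x^2/64) dx. Term by term:
    ∫_0^7/2 25*x^6 dx = 2941225/128;  ∫_0^7/2 -525*x^5/2 dx = -20588575/256;  ∫_0^7/2 15925*x^4/16 dx = 53530295/512;
    ∫_0^7/2 -25725*x^3/16 dx = -61765725/1024;  ∫_0^7/2 60025*x^2/64 dx = 20588575/1536.
  Sum: 2941225/128 − 20588575/256 + 53530295/512 − 61765725/1024 + 20588575/1536 = 588245/3072.
∫_0^7/2 u² dx = 28824005/147456, so ||u||_L² = 2401*sqrt(5)/384.
∫_0^7/2 (u')² dx = 588245/3072, so ||u'||_L² = 343*sqrt(15)/96.
Ratio ||u||_L² / ||u'||_L² = 7*sqrt(3)/12.
Sharp Poincaré constant on H^1_0(0, 7/2) is C_P = L/π = 7/(2*π), achieved by sin(2*π/7·x).
A polynomial bump cannot attain the sharp Poincaré constant (only the first sine eigenfunction does), so the ratio is strictly less than C_P, consistent with ||u||_L² ≤ C_P ||u'||_L².


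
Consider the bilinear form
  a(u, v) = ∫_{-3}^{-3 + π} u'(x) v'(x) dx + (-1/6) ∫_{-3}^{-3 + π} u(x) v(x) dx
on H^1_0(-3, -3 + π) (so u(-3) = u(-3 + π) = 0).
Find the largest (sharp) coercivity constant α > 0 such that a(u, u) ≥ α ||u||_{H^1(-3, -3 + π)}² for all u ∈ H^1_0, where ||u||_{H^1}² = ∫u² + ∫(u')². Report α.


α = 5/12

Coercivity of a(·,·) on H^1_0(-3, -3 + π) means a(u, u) ≥ α ||u||_{H^1}² for every u ∈ H^1_0.
The interval has length L = π, and Poincaré/coercivity depend only on L. Here a(u, u) = ∫(u')² + (-1/6)·∫u².
Here c = -1/6 < 0 with |c| < (π/L)² = 1, so coercivity still holds. The condition a(u,u) ≥ α||u||_{H^1}² reads (1−α)∫(u')² ≥ (α−c)∫u². Any admissible α is ≤ 1 (rapidly oscillating u have ∫u²/∫(u')² → 0), and α = 1 would force 0 ≥ (1−c)∫u², impossible since c < 1; so 1−α > 0. By the sharp Poincaré inequality on H^1_0 of an interval of length L, ∫(u')² ≥ (π/L)²∫u² with equality for the first sine mode sin(π(x−x₀)/L) (x₀ the left endpoint), so the inequality holds for all u iff (1−α)(π/L)² ≥ α − c, i.e. α ≤ ((π/L)² + c)/((π/L)² + 1) = (1 + c(L/π)²)/(1 + (L/π)²). (Direct route, valid since c ≤ 0: Poincaré gives c∫u² ≥ c(L/π)²∫(u')², so a(u,u) ≥ (1 + c(L/π)²)∫(u')², while ||u||_{H^1}² ≤ (1 + (L/π)²)∫(u')²; dividing yields the same α.) With (π/L)² = 1 and c = -1/6, the largest admissible constant is α = ((π/L)² + c)/((π/L)² + 1).
Simplifying, α = 5/12.


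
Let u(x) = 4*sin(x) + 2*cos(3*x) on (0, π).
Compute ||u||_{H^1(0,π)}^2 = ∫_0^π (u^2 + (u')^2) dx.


||u||_{H^1(0,π)}^2 = 36*π

u'(x) = -6*sin(3*x) + 4*cos(x).
Expand u² and (u')² and integrate term by term on (0, π), using: for integers n ≥ 1, ∫_0^π sin²(nx) dx = ∫_0^π cos²(nx) dx = π/2; for n ≠ n', ∫_0^π sin(nx)sin(n'x) dx = ∫_0^π cos(nx)cos(n'x) dx = 0; and by product-to-sum, ∫_0^π sin(nx)cos(n'x) dx = ½∫_0^π [sin((n+n')x) + sin((n−n')x)] dx, which is 0 when n+n' is even and 2n/(n²−n'²) when n+n' is odd (it need not vanish on (0, π)).
  u² squared terms: (2)²·∫cos(3x)² dx = 4·π/2 = 2*π;  (4)²·∫sin(x)² dx = 16·π/2 = 8*π.
  u² cross terms: 2·(2)·(4)·∫cos(3x)·sin(x) dx = 16·(0) = 0.
  So ∫_0^π u² dx = 2*π + 8*π + 0 = 10*π.
  (u')² squared terms: (-6)²·∫sin(3x)² dx = 36·π/2 = 18*π;  (4)²·∫cos(x)² dx = 16·π/2 = 8*π.
  (u')² cross terms: 2·(-6)·(4)·∫sin(3x)·cos(x) dx = -48·(0) = 0.
  So ∫_0^π (u')² dx = 18*π + 8*π + 0 = 26*π.
||u||_{H^1}^2 = (10*π) + (26*π) = 36*π.


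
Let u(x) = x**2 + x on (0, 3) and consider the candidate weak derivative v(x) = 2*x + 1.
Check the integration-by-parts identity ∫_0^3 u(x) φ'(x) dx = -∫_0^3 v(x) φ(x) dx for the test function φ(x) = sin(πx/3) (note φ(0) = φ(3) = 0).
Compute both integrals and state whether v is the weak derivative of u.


LHS = -24/π, RHS = -24/π. Yes, v = u' weakly.

u(x) = x**2 + x, classical derivative u'(x) = 2*x + 1.
φ(x) = sin(πx/3), so φ'(x) = π*cos(π*x/3)/3.
Note φ(0) = φ(3) = 0, so the boundary term u·φ vanishes.
LHS = ∫_0^3 u(x) φ'(x) dx = ∫_0^3 (π*x^2*cos(π*x/3)/3 + π*x*cos(π*x/3)/3) dx. Term by term:
  ∫_0^3 π*x*cos(π*x/3)/3 dx = -6/π;  ∫_0^3 π*x^2*cos(π*x/3)/3 dx = -18/π.
Sum: -6/π − 18/π = -24/π.
So LHS = -24/π.
∫_0^3 v(x) φ(x) dx = ∫_0^3 (2*x*sin(π*x/3) + sin(π*x/3)) dx. Term by term:
  ∫_0^3 2*x*sin(π*x/3) dx = 18/π;  ∫_0^3 sin(π*x/3) dx = 6/π.
Sum: 18/π + 6/π = 24/π.
So RHS = -∫_0^3 v(x) φ(x) dx = -24/π.
LHS = RHS, so the identity holds for this test φ.
Moreover u is smooth here and v(x) = u'(x) = 2*x + 1 pointwise, so the identity holds for every test function. Hence v is the weak derivative of u.


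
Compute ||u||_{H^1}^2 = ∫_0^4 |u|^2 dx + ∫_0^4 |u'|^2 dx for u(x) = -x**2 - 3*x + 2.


||u||_{H^1}^2 = 4164/5

The H^1 norm (squared) on an interval (0, L) is
  ||u||_{H^1}^2 = ∫_0^L u(x)^2 dx + ∫_0^L u'(x)^2 dx.
Compute u'(x) = -2*x - 3.
Then u(x)^2 = x**4 + 6*x**3 + 5*x**2 - 12*x + 4 and u'(x)^2 = 4*x**2 + 12*x + 9.
Integrate each monomial from 0 to 4 using ∫_0^4 c·x^n dx = c·4^(n+1)/(n+1):
  ∫_0^4 u(x)^2 dx = ∫_0^4 (x^4 + 6*x^3 + 5*x^2 - 12*x + 4) dx. Term by term:
    ∫_0^4 x^4 dx = 1024/5;  ∫_0^4 6*x^3 dx = 384;  ∫_0^4 5*x^2 dx = 320/3;
    ∫_0^4 -12*x dx = -96;  ∫_0^4 4 dx = 16.
  Sum: 1024/5 + 384 + 320/3 − 96 + 16 = 9232/15.
  ∫_0^4 u'(x)^2 dx = ∫_0^4 (4*x^2 + 12*x + 9) dx. Term by term:
    ∫_0^4 4*x^2 dx = 256/3;  ∫_0^4 12*x dx = 96;  ∫_0^4 9 dx = 36.
  Sum: 256/3 + 96 + 36 = 652/3.
Adding: ||u||_{H^1}^2 = 9232/15 + 652/3 = 4164/5.


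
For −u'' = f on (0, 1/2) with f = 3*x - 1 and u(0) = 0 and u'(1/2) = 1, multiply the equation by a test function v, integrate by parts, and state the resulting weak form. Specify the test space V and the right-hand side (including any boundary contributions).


V = {v ∈ H^1(0, 1/2) : v(0) = 0} (test functions vanish at x = 0 where u is specified); weak form: ∫_0^1/2 u'v' dx = ∫_0^1/2 (3*x - 1) v dx + v(1/2) for all v ∈ V.

Multiply both sides by a test function v and integrate from 0 to 1/2:
  ∫_0^1/2 −u''(x) v(x) dx = ∫_0^1/2 f(x) v(x) dx.
Integrate the LHS by parts once:
  ∫_0^1/2 −u'' v dx = −[u'(x) v(x)]_0^1/2 + ∫_0^1/2 u'(x) v'(x) dx.
Thus ∫_0^1/2 u'(x) v'(x) dx = ∫_0^1/2 f(x) v(x) dx + [u'(x) v(x)]_0^1/2.
Choose V so that boundary terms are either known or forced to vanish.
Mixed BC: u(0) = 0 (Dirichlet) and u'(1/2) = 1 (Neumann). Define V = {v ∈ H^1(0, 1/2) : v(0) = 0}. Then [u' v]_0^1/2 = u'(1/2)·v(1/2) − u'(0)·0 = v(1/2).
Weak formulation: find u (satisfying any essential BC) such that ∫_0^1/2 u'(x) v'(x) dx = ∫_0^1/2 f v dx + v(1/2) for all v ∈ V (Dirichlet at 0 absorbed into V; Neumann datum at x = 1/2 contributes the boundary term).
Substituting f(x) = 3*x - 1, the right-hand side is ∫_0^1/2 (3*x - 1) v dx + v(1/2).


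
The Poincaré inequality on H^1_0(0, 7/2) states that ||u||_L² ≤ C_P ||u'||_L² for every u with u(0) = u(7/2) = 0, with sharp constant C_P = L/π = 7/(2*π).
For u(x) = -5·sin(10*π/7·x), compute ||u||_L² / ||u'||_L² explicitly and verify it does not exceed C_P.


||u||_L² / ||u'||_L² = 7/(10*π) < C_P = 7/(2*π).

u(x) = -5·sin(10*π/7·x), so u'(x) = -50*π*cos(10*π*x/7)/7.
Writing u(x) = A·sin(kπx/L) with A = -5 and k = 5, use ∫_0^L sin²(kπx/L) dx = L/2 and ∫_0^L cos²(kπx/L) dx = L/2.
u² = 25·sin²(10*π/7·x) and (u')² = 2500*π^2/49·cos²(10*π/7·x), and each of sin², cos² integrates to L/2 = 7/4 over (0, 7/2).
∫_0^7/2 u² dx = 175/4, so ||u||_L² = 5*sqrt(7)/2.
∫_0^7/2 (u')² dx = 625*π^2/7, so ||u'||_L² = 25*sqrt(7)*π/7.
Ratio ||u||_L² / ||u'||_L² = 7/(10*π).
Sharp Poincaré constant on H^1_0(0, 7/2) is C_P = L/π = 7/(2*π), achieved by sin(2*π/7·x).
This is the k = 5 harmonic; the ratio L/(kπ) is strictly less than C_P = L/π, consistent with the sharp inequality ||u||_L² ≤ C_P ||u'||_L².


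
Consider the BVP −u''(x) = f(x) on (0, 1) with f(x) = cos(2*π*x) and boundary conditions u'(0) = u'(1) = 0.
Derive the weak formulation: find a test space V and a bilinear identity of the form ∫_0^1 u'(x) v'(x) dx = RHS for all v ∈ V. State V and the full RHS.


V = H^1(0, 1) (no boundary constraint on v; u is determined up to an additive constant); weak form: ∫_0^1 u'v' dx = ∫_0^1 (cos(2*π*x)) v dx for all v ∈ V.

Multiply both sides by a test function v and integrate from 0 to 1:
  ∫_0^1 −u''(x) v(x) dx = ∫_0^1 f(x) v(x) dx.
Integrate the LHS by parts once:
  ∫_0^1 −u'' v dx = −[u'(x) v(x)]_0^1 + ∫_0^1 u'(x) v'(x) dx.
Thus ∫_0^1 u'(x) v'(x) dx = ∫_0^1 f(x) v(x) dx + [u'(x) v(x)]_0^1.
Choose V so that boundary terms are either known or forced to vanish.
u has homogeneous Neumann: u'(0) = u'(1) = 0. So [u' v]_0^1 = 0·v(1) − 0·v(0) = 0 for any v; take V = H^1(0, 1).
Weak formulation: find u (satisfying any essential BC) such that ∫_0^1 u'(x) v'(x) dx = ∫_0^1 f v dx for all v ∈ V (homogeneous Neumann, so boundary terms vanish).
Substituting f(x) = cos(2*π*x), the right-hand side is ∫_0^1 (cos(2*π*x)) v dx.
Compatibility check (pure Neumann): taking v ≡ 1 ∈ V gives 0 = ∫_0^1 f dx + (0) − (0), i.e. ∫_0^1 f dx must equal u'(0) − u'(1) = 0. Indeed ∫_0^1 (cos(2*π*x)) dx = 0, so the data are compatible. The solution is then unique only up to an additive constant (fix it e.g. by requiring ∫_0^1 u dx = 0).


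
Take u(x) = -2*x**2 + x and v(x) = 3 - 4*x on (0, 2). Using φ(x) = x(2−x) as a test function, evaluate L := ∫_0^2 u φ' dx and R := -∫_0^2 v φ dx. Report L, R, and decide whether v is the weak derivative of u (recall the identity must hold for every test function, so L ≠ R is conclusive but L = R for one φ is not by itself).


LHS = 4, RHS = 4/3. No, v is not the weak derivative of u.

u(x) = -2*x**2 + x, classical derivative u'(x) = 1 - 4*x.
φ(x) = x(2−x), so φ'(x) = 2 - 2*x.
Note φ(0) = φ(2) = 0, so the boundary term u·φ vanishes.
LHS = ∫_0^2 u(x) φ'(x) dx = ∫_0^2 (4*x^3 - 6*x^2 + 2*x) dx. Term by term:
  ∫_0^2 4*x^3 dx = 16;  ∫_0^2 -6*x^2 dx = -16;  ∫_0^2 2*x dx = 4.
Sum: 16 − 16 + 4 = 4.
So LHS = 4.
∫_0^2 v(x) φ(x) dx = ∫_0^2 (4*x^3 - 11*x^2 + 6*x) dx. Term by term:
  ∫_0^2 4*x^3 dx = 16;  ∫_0^2 -11*x^2 dx = -88/3;  ∫_0^2 6*x dx = 12.
Sum: 16 − 88/3 + 12 = -4/3.
So RHS = -∫_0^2 v(x) φ(x) dx = 4/3.
LHS − RHS = 8/3 ≠ 0, so the identity fails.
(For a valid weak derivative the identity must hold for EVERY test function, in particular this one. The failure shows v is NOT the weak derivative of u.)
Correct weak derivative would be u'(x) = 1 - 4*x.


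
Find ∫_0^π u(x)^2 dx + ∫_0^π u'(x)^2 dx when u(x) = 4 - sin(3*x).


||u||_{H^1(0,π)}^2 = -16/3 + 21*π

u'(x) = -3*cos(3*x).
Expand u² and (u')² and integrate term by term on (0, π), using: for integers n ≥ 1, ∫_0^π sin²(nx) dx = ∫_0^π cos²(nx) dx = π/2; for n ≠ n', ∫_0^π sin(nx)sin(n'x) dx = ∫_0^π cos(nx)cos(n'x) dx = 0; and by product-to-sum, ∫_0^π sin(nx)cos(n'x) dx = ½∫_0^π [sin((n+n')x) + sin((n−n')x)] dx, which is 0 when n+n' is even and 2n/(n²−n'²) when n+n' is odd (it need not vanish on (0, π)). For the constant mode: ∫_0^π 1 dx = π, ∫_0^π cos(nx) dx = 0, ∫_0^π sin(nx) dx = (1−(−1)^n)/n.
  u² squared terms: (4)²·∫1 dx = 16·π = 16*π;  (-1)²·∫sin(3x)² dx = 1·π/2 = π/2.
  u² cross terms: 2·(4)·(-1)·∫1·sin(3x) dx = -8·(2/3) = -16/3.
  So ∫_0^π u² dx = 16*π + π/2 − 16/3 = -16/3 + 33*π/2.
  (u')² squared terms: (-3)²·∫cos(3x)² dx = 9·π/2 = 9*π/2.
  So ∫_0^π (u')² dx = 9*π/2.
||u||_{H^1}^2 = (-16/3 + 33*π/2) + (9*π/2) = -16/3 + 21*π.


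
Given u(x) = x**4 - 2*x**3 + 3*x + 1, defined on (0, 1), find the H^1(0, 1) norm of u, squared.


||u||_{H^1}^2 = 6091/630

The H^1 norm (squared) on an interval (0, L) is
  ||u||_{H^1}^2 = ∫_0^L u(x)^2 dx + ∫_0^L u'(x)^2 dx.
Compute u'(x) = 4*x**3 - 6*x**2 + 3.
Then u(x)^2 = x**8 - 4*x**7 + 4*x**6 + 6*x**5 - 10*x**4 - 4*x**3 + 9*x**2 + 6*x + 1 and u'(x)^2 = 16*x**6 - 48*x**5 + 36*x**4 + 24*x**3 - 36*x**2 + 9.
Integrate each monomial from 0 to 1 using ∫_0^1 c·x^n dx = c·1^(n+1)/(n+1):
  ∫_0^1 u(x)^2 dx = ∫_0^1 (x^8 - 4*x^7 + 4*x^6 + 6*x^5 - 10*x^4 - 4*x^3 + 9*x^2 + 6*x + 1) dx. Term by term:
    ∫_0^1 x^8 dx = 1/9;  ∫_0^1 -4*x^7 dx = -1/2;  ∫_0^1 4*x^6 dx = 4/7;
    ∫_0^1 6*x^5 dx = 1;  ∫_0^1 -10*x^4 dx = -2;  ∫_0^1 -4*x^3 dx = -1;
    ∫_0^1 9*x^2 dx = 3;  ∫_0^1 6*x dx = 3;  ∫_0^1 1 dx = 1.
  Sum: 1/9 − 1/2 + 4/7 + 1 − 2 − 1 + 3 + 3 + 1 = 653/126.
  ∫_0^1 u'(x)^2 dx = ∫_0^1 (16*x^6 - 48*x^5 + 36*x^4 + 24*x^3 - 36*x^2 + 9) dx. Term by term:
    ∫_0^1 16*x^6 dx = 16/7;  ∫_0^1 -48*x^5 dx = -8;  ∫_0^1 36*x^4 dx = 36/5;
    ∫_0^1 24*x^3 dx = 6;  ∫_0^1 -36*x^2 dx = -12;  ∫_0^1 9 dx = 9.
  Sum: 16/7 − 8 + 36/5 + 6 − 12 + 9 = 157/35.
Adding: ||u||_{H^1}^2 = 653/126 + 157/35 = 6091/630.


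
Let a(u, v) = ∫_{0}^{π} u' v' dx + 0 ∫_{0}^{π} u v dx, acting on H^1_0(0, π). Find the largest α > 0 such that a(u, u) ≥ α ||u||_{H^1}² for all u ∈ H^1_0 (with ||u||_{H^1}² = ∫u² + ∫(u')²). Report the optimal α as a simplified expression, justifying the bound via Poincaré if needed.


α = 1/2

Coercivity of a(·,·) on H^1_0(0, π) means a(u, u) ≥ α ||u||_{H^1}² for every u ∈ H^1_0.
The interval has length L = π, and Poincaré/coercivity depend only on L. Here a(u, u) = ∫(u')² + (0)·∫u².
Here c = 0, so a(u,u) = ∫(u')² alone. The condition a(u,u) ≥ α||u||_{H^1}² reads (1−α)∫(u')² ≥ (α−c)∫u². Any admissible α is ≤ 1 (rapidly oscillating u have ∫u²/∫(u')² → 0), and α = 1 would force 0 ≥ (1−c)∫u², impossible since c < 1; so 1−α > 0. By the sharp Poincaré inequality on H^1_0 of an interval of length L, ∫(u')² ≥ (π/L)²∫u² with equality for the first sine mode sin(π(x−x₀)/L) (x₀ the left endpoint), so the inequality holds for all u iff (1−α)(π/L)² ≥ α − c, i.e. α ≤ ((π/L)² + c)/((π/L)² + 1) = (1 + c(L/π)²)/(1 + (L/π)²). (Direct route, valid since c ≤ 0: Poincaré gives c∫u² ≥ c(L/π)²∫(u')², so a(u,u) ≥ (1 + c(L/π)²)∫(u')², while ||u||_{H^1}² ≤ (1 + (L/π)²)∫(u')²; dividing yields the same α.) With (π/L)² = 1 and c = 0, the largest admissible constant is α = ((π/L)² + c)/((π/L)² + 1).
Simplifying, α = 1/2.


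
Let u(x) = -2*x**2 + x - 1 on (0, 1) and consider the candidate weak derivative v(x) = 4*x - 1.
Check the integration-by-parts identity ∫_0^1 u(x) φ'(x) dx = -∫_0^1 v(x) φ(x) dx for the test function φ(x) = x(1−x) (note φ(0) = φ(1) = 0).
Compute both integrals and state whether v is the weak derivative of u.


LHS = 1/6, RHS = -1/6. No, v is not the weak derivative of u.

u(x) = -2*x**2 + x - 1, classical derivative u'(x) = 1 - 4*x.
φ(x) = x(1−x), so φ'(x) = 1 - 2*x.
Note φ(0) = φ(1) = 0, so the boundary term u·φ vanishes.
LHS = ∫_0^1 u(x) φ'(x) dx = ∫_0^1 (4*x^3 - 4*x^2 + 3*x - 1) dx. Term by term:
  ∫_0^1 4*x^3 dx = 1;  ∫_0^1 -4*x^2 dx = -4/3;  ∫_0^1 3*x dx = 3/2;
  ∫_0^1 -1 dx = -1.
Sum: 1 − 4/3 + 3/2 − 1 = 1/6.
So LHS = 1/6.
∫_0^1 v(x) φ(x) dx = ∫_0^1 (-4*x^3 + 5*x^2 - x) dx. Term by term:
  ∫_0^1 -4*x^3 dx = -1;  ∫_0^1 5*x^2 dx = 5/3;  ∫_0^1 -x dx = -1/2.
Sum: -1 + 5/3 − 1/2 = 1/6.
So RHS = -∫_0^1 v(x) φ(x) dx = -1/6.
LHS − RHS = 1/3 ≠ 0, so the identity fails.
(For a valid weak derivative the identity must hold for EVERY test function, in particular this one. The failure shows v is NOT the weak derivative of u.)
Correct weak derivative would be u'(x) = 1 - 4*x.


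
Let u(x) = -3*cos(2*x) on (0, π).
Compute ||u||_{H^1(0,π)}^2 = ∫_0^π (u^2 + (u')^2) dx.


||u||_{H^1(0,π)}^2 = 45*π/2

u'(x) = 6*sin(2*x).
Expand u² and (u')² and integrate term by term on (0, π), using: for integers n ≥ 1, ∫_0^π sin²(nx) dx = ∫_0^π cos²(nx) dx = π/2; for n ≠ n', ∫_0^π sin(nx)sin(n'x) dx = ∫_0^π cos(nx)cos(n'x) dx = 0; and by product-to-sum, ∫_0^π sin(nx)cos(n'x) dx = ½∫_0^π [sin((n+n')x) + sin((n−n')x)] dx, which is 0 when n+n' is even and 2n/(n²−n'²) when n+n' is odd (it need not vanish on (0, π)).
  u² squared terms: (-3)²·∫cos(2x)² dx = 9·π/2 = 9*π/2.
  So ∫_0^π u² dx = 9*π/2.
  (u')² squared terms: (6)²·∫sin(2x)² dx = 36·π/2 = 18*π.
  So ∫_0^π (u')² dx = 18*π.
||u||_{H^1}^2 = (9*π/2) + (18*π) = 45*π/2.


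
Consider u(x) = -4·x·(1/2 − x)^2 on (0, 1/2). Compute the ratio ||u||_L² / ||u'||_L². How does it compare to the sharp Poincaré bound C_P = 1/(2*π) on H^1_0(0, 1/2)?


||u||_L² / ||u'||_L² = sqrt(14)/28 < C_P = 1/(2*π).

u(x) = -4·x·(1/2 − x)^2, so u'(x) = (1 - 6*x)*(2*x - 1).
u(x) = -4·x·(1/2 − x)^2 vanishes at x = 0 and x = 1/2, so u ∈ H^1_0(0, 1/2). Differentiate via the product rule and integrate the resulting polynomials term by term.
  ∫_0^1/2 u² dx = ∫_0^1/2 (16*x^6 - 32*x^5 + 24*x^4 - 8*x^3 + x^2) dx. Term by term:
    ∫_0^1/2 16*x^6 dx = 1/56;  ∫_0^1/2 -32*x^5 dx = -1/12;  ∫_0^1/2 24*x^4 dx = 3/20;
    ∫_0^1/2 -8*x^3 dx = -1/8;  ∫_0^1/2 x^2 dx = 1/24.
  Sum: 1/56 − 1/12 + 3/20 − 1/8 + 1/24 = 1/840.
  ∫_0^1/2 (u')² dx = ∫_0^1/2 (144*x^4 - 192*x^3 + 88*x^2 - 16*x + 1) dx. Term by term:
    ∫_0^1/2 144*x^4 dx = 9/10;  ∫_0^1/2 -192*x^3 dx = -3;  ∫_0^1/2 88*x^2 dx = 11/3;
    ∫_0^1/2 -16*x dx = -2;  ∫_0^1/2 1 dx = 1/2.
  Sum: 9/10 − 3 + 11/3 − 2 + 1/2 = 1/15.
∫_0^1/2 u² dx = 1/840, so ||u||_L² = sqrt(210)/420.
∫_0^1/2 (u')² dx = 1/15, so ||u'||_L² = sqrt(15)/15.
Ratio ||u||_L² / ||u'||_L² = sqrt(14)/28.
Sharp Poincaré constant on H^1_0(0, 1/2) is C_P = L/π = 1/(2*π), achieved by sin(2*π·x).
A polynomial bump cannot attain the sharp Poincaré constant (only the first sine eigenfunction does), so the ratio is strictly less than C_P, consistent with ||u||_L² ≤ C_P ||u'||_L².


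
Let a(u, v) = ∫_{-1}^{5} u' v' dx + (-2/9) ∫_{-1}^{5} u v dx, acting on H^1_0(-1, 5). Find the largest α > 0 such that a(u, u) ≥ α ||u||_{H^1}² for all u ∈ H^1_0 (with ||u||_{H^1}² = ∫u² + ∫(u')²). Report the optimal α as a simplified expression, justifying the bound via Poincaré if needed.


α = (-8 + π^2)/(π^2 + 36)

Coercivity of a(·,·) on H^1_0(-1, 5) means a(u, u) ≥ α ||u||_{H^1}² for every u ∈ H^1_0.
The interval has length L = 6, and Poincaré/coercivity depend only on L. Here a(u, u) = ∫(u')² + (-2/9)·∫u².
Here c = -2/9 < 0 with |c| < (π/L)² = π^2/36, so coercivity still holds. The condition a(u,u) ≥ α||u||_{H^1}² reads (1−α)∫(u')² ≥ (α−c)∫u². Any admissible α is ≤ 1 (rapidly oscillating u have ∫u²/∫(u')² → 0), and α = 1 would force 0 ≥ (1−c)∫u², impossible since c < 1; so 1−α > 0. By the sharp Poincaré inequality on H^1_0 of an interval of length L, ∫(u')² ≥ (π/L)²∫u² with equality for the first sine mode sin(π(x−x₀)/L) (x₀ the left endpoint), so the inequality holds for all u iff (1−α)(π/L)² ≥ α − c, i.e. α ≤ ((π/L)² + c)/((π/L)² + 1) = (1 + c(L/π)²)/(1 + (L/π)²). (Direct route, valid since c ≤ 0: Poincaré gives c∫u² ≥ c(L/π)²∫(u')², so a(u,u) ≥ (1 + c(L/π)²)∫(u')², while ||u||_{H^1}² ≤ (1 + (L/π)²)∫(u')²; dividing yields the same α.) With (π/L)² = π^2/36 and c = -2/9, the largest admissible constant is α = ((π/L)² + c)/((π/L)² + 1).
Simplifying, α = (-8 + π^2)/(π^2 + 36).


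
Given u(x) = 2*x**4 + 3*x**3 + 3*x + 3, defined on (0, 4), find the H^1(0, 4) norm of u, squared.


||u||_{H^1}^2 = 164016392/315

The H^1 norm (squared) on an interval (0, L) is
  ||u||_{H^1}^2 = ∫_0^L u(x)^2 dx + ∫_0^L u'(x)^2 dx.
Compute u'(x) = 8*x**3 + 9*x**2 + 3.
Then u(x)^2 = 4*x**8 + 12*x**7 + 9*x**6 + 12*x**5 + 30*x**4 + 18*x**3 + 9*x**2 + 18*x + 9 and u'(x)^2 = 64*x**6 + 144*x**5 + 81*x**4 + 48*x**3 + 54*x**2 + 9.
Integrate each monomial from 0 to 4 using ∫_0^4 c·x^n dx = c·4^(n+1)/(n+1):
  ∫_0^4 u(x)^2 dx = ∫_0^4 (4*x^8 + 12*x^7 + 9*x^6 + 12*x^5 + 30*x^4 + 18*x^3 + 9*x^2 + 18*x + 9) dx. Term by term:
    ∫_0^4 4*x^8 dx = 1048576/9;  ∫_0^4 12*x^7 dx = 98304;  ∫_0^4 9*x^6 dx = 147456/7;
    ∫_0^4 12*x^5 dx = 8192;  ∫_0^4 30*x^4 dx = 6144;  ∫_0^4 18*x^3 dx = 1152;
    ∫_0^4 9*x^2 dx = 192;  ∫_0^4 18*x dx = 144;  ∫_0^4 9 dx = 36.
  Sum: 1048576/9 + 98304 + 147456/7 + 8192 + 6144 + 1152 + 192 + 144 + 36 = 15859468/63.
  ∫_0^4 u'(x)^2 dx = ∫_0^4 (64*x^6 + 144*x^5 + 81*x^4 + 48*x^3 + 54*x^2 + 9) dx. Term by term:
    ∫_0^4 64*x^6 dx = 1048576/7;  ∫_0^4 144*x^5 dx = 98304;  ∫_0^4 81*x^4 dx = 82944/5;
    ∫_0^4 48*x^3 dx = 3072;  ∫_0^4 54*x^2 dx = 1152;  ∫_0^4 9 dx = 36.
  Sum: 1048576/7 + 98304 + 82944/5 + 3072 + 1152 + 36 = 9413228/35.
Adding: ||u||_{H^1}^2 = 15859468/63 + 9413228/35 = 164016392/315.


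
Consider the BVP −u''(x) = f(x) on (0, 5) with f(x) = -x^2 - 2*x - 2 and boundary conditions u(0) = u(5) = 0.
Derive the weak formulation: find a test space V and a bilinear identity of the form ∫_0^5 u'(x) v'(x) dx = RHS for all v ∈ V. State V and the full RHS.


V = H^1_0(0, 5) (so v(0) = v(5) = 0); weak form: ∫_0^5 u'v' dx = ∫_0^5 (-x^2 - 2*x - 2) v dx for all v ∈ V.

Multiply both sides by a test function v and integrate from 0 to 5:
  ∫_0^5 −u''(x) v(x) dx = ∫_0^5 f(x) v(x) dx.
Integrate the LHS by parts once:
  ∫_0^5 −u'' v dx = −[u'(x) v(x)]_0^5 + ∫_0^5 u'(x) v'(x) dx.
Thus ∫_0^5 u'(x) v'(x) dx = ∫_0^5 f(x) v(x) dx + [u'(x) v(x)]_0^5.
Choose V so that boundary terms are either known or forced to vanish.
u is Dirichlet: u(0) = u(5) = 0. Let V = H^1_0(0, 5); then v(0) = v(5) = 0, and [u' v]_0^5 = 0.
Weak formulation: find u (satisfying any essential BC) such that ∫_0^5 u'(x) v'(x) dx = ∫_0^5 f v dx for all v ∈ V.
Substituting f(x) = -x^2 - 2*x - 2, the right-hand side is ∫_0^5 (-x^2 - 2*x - 2) v dx.


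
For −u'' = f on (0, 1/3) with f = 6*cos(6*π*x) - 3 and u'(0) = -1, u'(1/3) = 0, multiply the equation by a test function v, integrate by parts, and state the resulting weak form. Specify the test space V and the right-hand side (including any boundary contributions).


V = H^1(0, 1/3) (v unrestricted at boundary; u is determined up to an additive constant); weak form: ∫_0^1/3 u'v' dx = ∫_0^1/3 (6*cos(6*π*x) - 3) v dx + v(0) for all v ∈ V.

Multiply both sides by a test function v and integrate from 0 to 1/3:
  ∫_0^1/3 −u''(x) v(x) dx = ∫_0^1/3 f(x) v(x) dx.
Integrate the LHS by parts once:
  ∫_0^1/3 −u'' v dx = −[u'(x) v(x)]_0^1/3 + ∫_0^1/3 u'(x) v'(x) dx.
Thus ∫_0^1/3 u'(x) v'(x) dx = ∫_0^1/3 f(x) v(x) dx + [u'(x) v(x)]_0^1/3.
Choose V so that boundary terms are either known or forced to vanish.
u has inhomogeneous Neumann u'(0) = -1, u'(1/3) = 0. [u' v]_0^1/3 = (0)·v(1/3) − (-1)·v(0) = v(0). Take V = H^1(0, 1/3); boundary term becomes part of RHS.
Weak formulation: find u (satisfying any essential BC) such that ∫_0^1/3 u'(x) v'(x) dx = ∫_0^1/3 f v dx + v(0) for all v ∈ V (Neumann data are natural BCs: they enter the RHS as boundary terms).
Substituting f(x) = 6*cos(6*π*x) - 3, the right-hand side is ∫_0^1/3 (6*cos(6*π*x) - 3) v dx + v(0).
Compatibility check (pure Neumann): taking v ≡ 1 ∈ V gives 0 = ∫_0^1/3 f dx + (0) − (-1), i.e. ∫_0^1/3 f dx must equal u'(0) − u'(1/3) = -1. Indeed ∫_0^1/3 (6*cos(6*π*x) - 3) dx = -1, so the data are compatible. The solution is then unique only up to an additive constant (fix it e.g. by requiring ∫_0^1/3 u dx = 0).


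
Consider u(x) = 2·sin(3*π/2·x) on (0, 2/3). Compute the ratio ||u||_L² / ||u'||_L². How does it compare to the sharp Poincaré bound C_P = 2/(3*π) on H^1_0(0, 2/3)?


||u||_L² / ||u'||_L² = 2/(3*π) = C_P.

u(x) = 2·sin(3*π/2·x), so u'(x) = 3*π*cos(3*π*x/2).
Writing u(x) = A·sin(kπx/L) with A = 2 and k = 1, use ∫_0^L sin²(kπx/L) dx = L/2 and ∫_0^L cos²(kπx/L) dx = L/2.
u² = 4·sin²(3*π/2·x) and (u')² = 9*π^2·cos²(3*π/2·x), and each of sin², cos² integrates to L/2 = 1/3 over (0, 2/3).
∫_0^2/3 u² dx = 4/3, so ||u||_L² = 2*sqrt(3)/3.
∫_0^2/3 (u')² dx = 3*π^2, so ||u'||_L² = sqrt(3)*π.
Ratio ||u||_L² / ||u'||_L² = 2/(3*π).
Sharp Poincaré constant on H^1_0(0, 2/3) is C_P = L/π = 2/(3*π), achieved by sin(3*π/2·x).
This is the k = 1 eigenfunction (up to amplitude), so the ratio equals the sharp Poincaré constant exactly.


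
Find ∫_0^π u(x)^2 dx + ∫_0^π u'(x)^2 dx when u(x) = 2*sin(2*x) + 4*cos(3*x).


||u||_{H^1(0,π)}^2 = -128 + 90*π

u'(x) = -12*sin(3*x) + 4*cos(2*x).
Expand u² and (u')² and integrate term by term on (0, π), using: for integers n ≥ 1, ∫_0^π sin²(nx) dx = ∫_0^π cos²(nx) dx = π/2; for n ≠ n', ∫_0^π sin(nx)sin(n'x) dx = ∫_0^π cos(nx)cos(n'x) dx = 0; and by product-to-sum, ∫_0^π sin(nx)cos(n'x) dx = ½∫_0^π [sin((n+n')x) + sin((n−n')x)] dx, which is 0 when n+n' is even and 2n/(n²−n'²) when n+n' is odd (it need not vanish on (0, π)).
  u² squared terms: (2)²·∫sin(2x)² dx = 4·π/2 = 2*π;  (4)²·∫cos(3x)² dx = 16·π/2 = 8*π.
  u² cross terms: 2·(2)·(4)·∫sin(2x)·cos(3x) dx = 16·(-4/5) = -64/5.
  So ∫_0^π u² dx = 2*π + 8*π − 64/5 = -64/5 + 10*π.
  (u')² squared terms: (-12)²·∫sin(3x)² dx = 144·π/2 = 72*π;  (4)²·∫cos(2x)² dx = 16·π/2 = 8*π.
  (u')² cross terms: 2·(-12)·(4)·∫sin(3x)·cos(2x) dx = -96·(6/5) = -576/5.
  So ∫_0^π (u')² dx = 72*π + 8*π − 576/5 = -576/5 + 80*π.
||u||_{H^1}^2 = (-64/5 + 10*π) + (-576/5 + 80*π) = -128 + 90*π.


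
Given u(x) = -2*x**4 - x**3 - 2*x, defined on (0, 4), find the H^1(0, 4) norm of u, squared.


||u||_{H^1}^2 = 108583856/315

The H^1 norm (squared) on an interval (0, L) is
  ||u||_{H^1}^2 = ∫_0^L u(x)^2 dx + ∫_0^L u'(x)^2 dx.
Compute u'(x) = -8*x**3 - 3*x**2 - 2.
Then u(x)^2 = 4*x**8 + 4*x**7 + x**6 + 8*x**5 + 4*x**4 + 4*x**2 and u'(x)^2 = 64*x**6 + 48*x**5 + 9*x**4 + 32*x**3 + 12*x**2 + 4.
Integrate each monomial from 0 to 4 using ∫_0^4 c·x^n dx = c·4^(n+1)/(n+1):
  ∫_0^4 u(x)^2 dx = ∫_0^4 (4*x^8 + 4*x^7 + x^6 + 8*x^5 + 4*x^4 + 4*x^2) dx. Term by term:
    ∫_0^4 4*x^8 dx = 1048576/9;  ∫_0^4 4*x^7 dx = 32768;  ∫_0^4 x^6 dx = 16384/7;
    ∫_0^4 8*x^5 dx = 16384/3;  ∫_0^4 4*x^4 dx = 4096/5;  ∫_0^4 4*x^2 dx = 256/3.
  Sum: 1048576/9 + 32768 + 16384/7 + 16384/3 + 4096/5 + 256/3 = 49764608/315.
  ∫_0^4 u'(x)^2 dx = ∫_0^4 (64*x^6 + 48*x^5 + 9*x^4 + 32*x^3 + 12*x^2 + 4) dx. Term by term:
    ∫_0^4 64*x^6 dx = 1048576/7;  ∫_0^4 48*x^5 dx = 32768;  ∫_0^4 9*x^4 dx = 9216/5;
    ∫_0^4 32*x^3 dx = 2048;  ∫_0^4 12*x^2 dx = 256;  ∫_0^4 4 dx = 16.
  Sum: 1048576/7 + 32768 + 9216/5 + 2048 + 256 + 16 = 6535472/35.
Adding: ||u||_{H^1}^2 = 49764608/315 + 6535472/35 = 108583856/315.


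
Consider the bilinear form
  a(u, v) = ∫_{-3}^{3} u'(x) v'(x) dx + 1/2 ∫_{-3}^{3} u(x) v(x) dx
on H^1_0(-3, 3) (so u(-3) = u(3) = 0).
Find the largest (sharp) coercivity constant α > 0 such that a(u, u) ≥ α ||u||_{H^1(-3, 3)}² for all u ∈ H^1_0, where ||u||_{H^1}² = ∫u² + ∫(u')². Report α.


α = (π^2 + 18)/(π^2 + 36)

Coercivity of a(·,·) on H^1_0(-3, 3) means a(u, u) ≥ α ||u||_{H^1}² for every u ∈ H^1_0.
The interval has length L = 6, and Poincaré/coercivity depend only on L. Here a(u, u) = ∫(u')² + (1/2)·∫u².
Here 0 < c = 1/2 < 1. The condition a(u,u) ≥ α||u||_{H^1}² reads (1−α)∫(u')² ≥ (α−c)∫u². Any admissible α is ≤ 1 (rapidly oscillating u have ∫u²/∫(u')² → 0), and α = 1 would force 0 ≥ (1−c)∫u², impossible since c < 1; so 1−α > 0. By the sharp Poincaré inequality on H^1_0 of an interval of length L, ∫(u')² ≥ (π/L)²∫u² with equality for the first sine mode sin(π(x−x₀)/L) (x₀ the left endpoint), so the inequality holds for all u iff (1−α)(π/L)² ≥ α − c, i.e. α ≤ ((π/L)² + c)/((π/L)² + 1) = (1 + c(L/π)²)/(1 + (L/π)²). With (π/L)² = π^2/36 and c = 1/2, the largest admissible constant is α = ((π/L)² + c)/((π/L)² + 1).
Simplifying, α = (π^2 + 18)/(π^2 + 36).


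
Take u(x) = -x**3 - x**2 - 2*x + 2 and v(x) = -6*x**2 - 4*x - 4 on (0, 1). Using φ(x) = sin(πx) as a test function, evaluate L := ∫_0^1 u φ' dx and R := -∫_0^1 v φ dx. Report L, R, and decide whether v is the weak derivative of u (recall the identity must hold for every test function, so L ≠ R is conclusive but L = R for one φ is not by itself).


LHS = -12/π^3 + 9/π, RHS = -24/π^3 + 18/π. No, v is not the weak derivative of u.

u(x) = -x**3 - x**2 - 2*x + 2, classical derivative u'(x) = -3*x**2 - 2*x - 2.
φ(x) = sin(πx), so φ'(x) = π*cos(π*x).
Note φ(0) = φ(1) = 0, so the boundary term u·φ vanishes.
LHS = ∫_0^1 u(x) φ'(x) dx = ∫_0^1 (-π*x^3*cos(π*x) - π*x^2*cos(π*x) - 2*π*x*cos(π*x) + 2*π*cos(π*x)) dx. Term by term:
  ∫_0^1 2*π*cos(π*x) dx = 0;  ∫_0^1 -π*x^2*cos(π*x) dx = 2/π;  ∫_0^1 -π*x^3*cos(π*x) dx = -12/π^3 + 3/π;
  ∫_0^1 -2*π*x*cos(π*x) dx = 4/π.
Sum: 0 + 2/π + -12/π^3 + 3/π + 4/π = -12/π^3 + 9/π.
So LHS = -12/π^3 + 9/π.
∫_0^1 v(x) φ(x) dx = ∫_0^1 (-6*x^2*sin(π*x) - 4*x*sin(π*x) - 4*sin(π*x)) dx. Term by term:
  ∫_0^1 -4*sin(π*x) dx = -8/π;  ∫_0^1 -6*x^2*sin(π*x) dx = -6/π + 24/π^3;  ∫_0^1 -4*x*sin(π*x) dx = -4/π.
Sum: -8/π + -6/π + 24/π^3 − 4/π = -18/π + 24/π^3.
So RHS = -∫_0^1 v(x) φ(x) dx = -24/π^3 + 18/π.
LHS − RHS = -9/π + 12/π^3 ≠ 0, so the identity fails.
(For a valid weak derivative the identity must hold for EVERY test function, in particular this one. The failure shows v is NOT the weak derivative of u.)
Correct weak derivative would be u'(x) = -3*x**2 - 2*x - 2.


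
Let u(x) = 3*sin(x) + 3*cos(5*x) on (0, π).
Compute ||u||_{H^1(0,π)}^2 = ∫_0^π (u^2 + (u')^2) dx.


||u||_{H^1(0,π)}^2 = 126*π

u'(x) = -15*sin(5*x) + 3*cos(x).
Expand u² and (u')² and integrate term by term on (0, π), using: for integers n ≥ 1, ∫_0^π sin²(nx) dx = ∫_0^π cos²(nx) dx = π/2; for n ≠ n', ∫_0^π sin(nx)sin(n'x) dx = ∫_0^π cos(nx)cos(n'x) dx = 0; and by product-to-sum, ∫_0^π sin(nx)cos(n'x) dx = ½∫_0^π [sin((n+n')x) + sin((n−n')x)] dx, which is 0 when n+n' is even and 2n/(n²−n'²) when n+n' is odd (it need not vanish on (0, π)).
  u² squared terms: (3)²·∫cos(5x)² dx = 9·π/2 = 9*π/2;  (3)²·∫sin(x)² dx = 9·π/2 = 9*π/2.
  u² cross terms: 2·(3)·(3)·∫cos(5x)·sin(x) dx = 18·(0) = 0.
  So ∫_0^π u² dx = 9*π/2 + 9*π/2 + 0 = 9*π.
  (u')² squared terms: (-15)²·∫sin(5x)² dx = 225·π/2 = 225*π/2;  (3)²·∫cos(x)² dx = 9·π/2 = 9*π/2.
  (u')² cross terms: 2·(-15)·(3)·∫sin(5x)·cos(x) dx = -90·(0) = 0.
  So ∫_0^π (u')² dx = 225*π/2 + 9*π/2 + 0 = 117*π.
||u||_{H^1}^2 = (9*π) + (117*π) = 126*π.


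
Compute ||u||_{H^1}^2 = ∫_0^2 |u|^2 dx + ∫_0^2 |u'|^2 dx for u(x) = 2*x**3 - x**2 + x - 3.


||u||_{H^1}^2 = 21232/105

The H^1 norm (squared) on an interval (0, L) is
  ||u||_{H^1}^2 = ∫_0^L u(x)^2 dx + ∫_0^L u'(x)^2 dx.
Compute u'(x) = 6*x**2 - 2*x + 1.
Then u(x)^2 = 4*x**6 - 4*x**5 + 5*x**4 - 14*x**3 + 7*x**2 - 6*x + 9 and u'(x)^2 = 36*x**4 - 24*x**3 + 16*x**2 - 4*x + 1.
Integrate each monomial from 0 to 2 using ∫_0^2 c·x^n dx = c·2^(n+1)/(n+1):
  ∫_0^2 u(x)^2 dx = ∫_0^2 (4*x^6 - 4*x^5 + 5*x^4 - 14*x^3 + 7*x^2 - 6*x + 9) dx. Term by term:
    ∫_0^2 4*x^6 dx = 512/7;  ∫_0^2 -4*x^5 dx = -128/3;  ∫_0^2 5*x^4 dx = 32;
    ∫_0^2 -14*x^3 dx = -56;  ∫_0^2 7*x^2 dx = 56/3;  ∫_0^2 -6*x dx = -12;
    ∫_0^2 9 dx = 18.
  Sum: 512/7 − 128/3 + 32 − 56 + 56/3 − 12 + 18 = 218/7.
  ∫_0^2 u'(x)^2 dx = ∫_0^2 (36*x^4 - 24*x^3 + 16*x^2 - 4*x + 1) dx. Term by term:
    ∫_0^2 36*x^4 dx = 1152/5;  ∫_0^2 -24*x^3 dx = -96;  ∫_0^2 16*x^2 dx = 128/3;
    ∫_0^2 -4*x dx = -8;  ∫_0^2 1 dx = 2.
  Sum: 1152/5 − 96 + 128/3 − 8 + 2 = 2566/15.
Adding: ||u||_{H^1}^2 = 218/7 + 2566/15 = 21232/105.


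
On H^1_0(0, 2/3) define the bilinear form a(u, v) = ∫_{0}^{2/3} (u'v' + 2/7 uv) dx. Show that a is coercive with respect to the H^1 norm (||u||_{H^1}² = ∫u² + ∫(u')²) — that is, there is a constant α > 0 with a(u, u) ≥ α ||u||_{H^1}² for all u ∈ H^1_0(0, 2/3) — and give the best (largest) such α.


α = (8 + 63*π^2)/(7*(4 + 9*π^2))

Coercivity of a(·,·) on H^1_0(0, 2/3) means a(u, u) ≥ α ||u||_{H^1}² for every u ∈ H^1_0.
The interval has length L = 2/3, and Poincaré/coercivity depend only on L. Here a(u, u) = ∫(u')² + (2/7)·∫u².
Here 0 < c = 2/7 < 1. The condition a(u,u) ≥ α||u||_{H^1}² reads (1−α)∫(u')² ≥ (α−c)∫u². Any admissible α is ≤ 1 (rapidly oscillating u have ∫u²/∫(u')² → 0), and α = 1 would force 0 ≥ (1−c)∫u², impossible since c < 1; so 1−α > 0. By the sharp Poincaré inequality on H^1_0 of an interval of length L, ∫(u')² ≥ (π/L)²∫u² with equality for the first sine mode sin(π(x−x₀)/L) (x₀ the left endpoint), so the inequality holds for all u iff (1−α)(π/L)² ≥ α − c, i.e. α ≤ ((π/L)² + c)/((π/L)² + 1) = (1 + c(L/π)²)/(1 + (L/π)²). With (π/L)² = 9*π^2/4 and c = 2/7, the largest admissible constant is α = ((π/L)² + c)/((π/L)² + 1).
Simplifying, α = (8 + 63*π^2)/(7*(4 + 9*π^2)).
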